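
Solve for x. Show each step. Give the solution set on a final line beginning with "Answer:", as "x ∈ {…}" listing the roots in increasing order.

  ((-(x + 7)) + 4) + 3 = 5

Step 1. [((-(x + 7)) + 4) + 3 = 5] subtract 3: x sits inside (… + 3), so sub: (-(x + 7)) + 4 = 2.
Step 2. [(-(x + 7)) + 4 = 2] +4 is outermost — subtract 4 both sides ⇒ sub: -(x + 7) = -2.
Step 3. [-(x + 7) = -2] LHS negated; negate both sides. So neg: x + 7 = 2.
Step 4. [x + 7 = 2] 7 comes off first (subtract 7), so sub: x = -5.

Answer: x ∈ {-5}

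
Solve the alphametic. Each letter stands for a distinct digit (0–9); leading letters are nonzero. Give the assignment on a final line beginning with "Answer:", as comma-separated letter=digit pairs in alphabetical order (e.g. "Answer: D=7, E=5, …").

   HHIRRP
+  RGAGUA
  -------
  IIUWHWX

Step 1. [I] I is the leading digit of a 7-digit sum of two 6-digit numbers; the final carry is exactly 1 ⇒ I=1.
Step 2. [col 1: P + A ≡ X (mod 10)] several values work for X in column 1 (P + A ≡ X (mod 10), carry-in 0); try X=0, so X=0.
Step 3. [col 1: P + A ≡ X (mod 10)] column 1 (P + A ≡ X (mod 10), carry-in 0) doesn't pin P yet; pick P=3 and continue ⇒ P=3.
Step 4. [col 1: P + A ≡ X (mod 10)] in column 1 we have P+A≡X with carry-in 0; given P=3, X=0 and digits 0,1,3 already taken and all letters distinct, that pins A to 7, so A=7.
Step 5. [col 2: R + U ≡ W (mod 10)] several values work for W in column 2 (R + U ≡ W (mod 10), carry-in 1); try W=9 ⇒ W=9.
Step 6. [col 2: R + U ≡ W (mod 10)] no forcing yet in column 2 (carry-in 1); U=2 is free and consistent — try it. So U=2.
Step 7. [col 2: R + U ≡ W (mod 10)] column 2: given U=2, W=9, carry-in 1, and digits 0,1,2,3,7,9 already taken and all letters distinct, R+U≡W (mod 10) forces R=6 ⇒ R=6.
Step 8. [col 3: R + G ≡ H (mod 10)] column 3: given R=6, carry-in 0, and digits 0,1,2,3,6,7,9 already taken and all letters distinct, R+G≡H (mod 10) forces H=4, so H=4.
Step 9. [col 3: R + G ≡ H (mod 10)] column 3: given R=6, H=4, carry-in 0, and digits 0,1,2,3,4,6,7,9 already taken and all letters distinct, R+G≡H (mod 10) forces G=8, so G=8.

Answer: A=7, G=8, H=4, I=1, P=3, R=6, U=2, W=9, X=0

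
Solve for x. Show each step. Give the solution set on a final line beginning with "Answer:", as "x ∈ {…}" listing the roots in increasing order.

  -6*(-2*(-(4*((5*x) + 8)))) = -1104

Step 1. [-6*(-2*(-(4*((5*x) + 8)))) = -1104] -6 out front; divide by -6 ⇒ div: -2*(-(4*((5*x) + 8))) = 184.
Step 2. [-2*(-(4*((5*x) + 8))) = 184] -2·(inner) — divide through by -2. So div: -(4*((5*x) + 8)) = -92.
Step 3. [-(4*((5*x) + 8)) = -92] leading − — multiply by −1 ⇒ neg: 4*((5*x) + 8) = 92.
Step 4. [4*((5*x) + 8) = 92] leading coefficient 4: divide by 4. So div: (5*x) + 8 = 23.
Step 5. [(5*x) + 8 = 23] peel the +8: subtract 8 from each side. So sub: 5*x = 15.
Step 6. [5*x = 15] 5 out front; divide by 5, so div: x = 3.

Answer: x ∈ {3}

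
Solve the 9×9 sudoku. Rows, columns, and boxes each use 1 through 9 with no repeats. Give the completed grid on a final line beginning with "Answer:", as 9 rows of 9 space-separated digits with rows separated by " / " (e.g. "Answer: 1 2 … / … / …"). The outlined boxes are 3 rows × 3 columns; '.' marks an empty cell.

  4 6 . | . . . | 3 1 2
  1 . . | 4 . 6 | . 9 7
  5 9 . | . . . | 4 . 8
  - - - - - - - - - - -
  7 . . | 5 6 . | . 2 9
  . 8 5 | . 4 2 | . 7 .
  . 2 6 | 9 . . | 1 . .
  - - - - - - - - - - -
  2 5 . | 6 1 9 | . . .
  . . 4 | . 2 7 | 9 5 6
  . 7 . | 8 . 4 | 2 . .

Step 1. [r6c1∈{3}] nothing but 3 survives at r6c1, so r6c1=3.
Step 2. [r9c8∈{3}] r9c8 is down to just 3 ⇒ r9c8=3.
Step 3. [r6c6∈{8}] only 8 remains possible at r6c6 ⇒ r6c6=8.
Step 4. [r2c2∈{3}] r2c2's peers cover all but 3. So r2c2=3.
Step 5. [r3c4∈{1,2,3,7}] col 4 places 2 nowhere but r3c4 ⇒ r3c4=2.
Step 6. [r4c6∈{1,3}] r4c6 is the only open cell in row 4 admitting 3, so r4c6=3.
Step 7. [r1c4∈{7}] r1c4 has the single candidate 7. So r1c4=7.
Step 8. [r7c8∈{4,8}] across col 8, 8 lands solely at r7c8 ⇒ r7c8=8.
Step 9. [r8c2∈{1}] r8c2's peers cover all but 1 ⇒ r8c2=1.
Step 10. [r1c3∈{8}] r1c3 is down to just 8. So r1c3=8.
Step 11. [r9c5∈{5}] r9c5's peers cover all but 5, so r9c5=5.
Step 12. [r6c8∈{4}] nothing but 4 survives at r6c8. So r6c8=4.
Step 13. [r9c1∈{6,9}] across row 9, 6 lands solely at r9c1 ⇒ r9c1=6.
Step 14. [r7c7∈{7}] r7c7's peers cover all but 7. So r7c7=7.
Step 15. [r2c3∈{2}] r2c3's peers cover all but 2 ⇒ r2c3=2.
Step 16. [r1c5∈{9}] nothing but 9 survives at r1c5. So r1c5=9.
Step 17. [r7c9∈{4}] r7c9 is down to just 4 ⇒ r7c9=4.
Step 18. [r3c6∈{1}] only 1 remains possible at r3c6. So r3c6=1.
Step 19. [r8c1∈{8}] only 8 remains possible at r8c1, so r8c1=8.
Step 20. [r4c7∈{8}] only 8 remains possible at r4c7. So r4c7=8.
Step 21. [r3c8∈{6}] only 6 remains possible at r3c8. So r3c8=6.
Step 22. [r8c4∈{3}] nothing but 3 survives at r8c4, so r8c4=3.
Step 23. [r9c9∈{1}] r9c9 is down to just 1, so r9c9=1.
Step 24. [r2c7∈{5}] r2c7 is down to just 5 ⇒ r2c7=5.
Step 25. [r6c9∈{5}] nothing but 5 survives at r6c9. So r6c9=5.
Step 26. [r2c5∈{8}] r2c5 has the single candidate 8. So r2c5=8.
Step 27. [r5c7∈{6}] only 6 remains possible at r5c7 ⇒ r5c7=6.
Step 28. [r1c6∈{5}] only 5 remains possible at r1c6 ⇒ r1c6=5.
Step 29. [r4c3∈{1}] only 1 remains possible at r4c3 ⇒ r4c3=1.
Step 30. [r5c4∈{1}] only 1 remains possible at r5c4. So r5c4=1.
Step 31. [r7c3∈{3}] r7c3 has the single candidate 3, so r7c3=3.
Step 32. [r3c3∈{7}] only 7 remains possible at r3c3 ⇒ r3c3=7.
Step 33. [r5c1∈{9}] r5c1's peers cover all but 9, so r5c1=9.
Step 34. [r6c5∈{7}] r6c5 has the single candidate 7. So r6c5=7.
Step 35. [r5c9∈{3}] only 3 remains possible at r5c9, so r5c9=3.
Step 36. [r9c3∈{9}] r9c3 has the single candidate 9 ⇒ r9c3=9.
Step 37. [r4c2∈{4}] r4c2 has the single candidate 4 ⇒ r4c2=4.
Step 38. [r3c5∈{3}] nothing but 3 survives at r3c5 ⇒ r3c5=3.

Answer: 4 6 8 7 9 5 3 1 2 / 1 3 2 4 8 6 5 9 7 / 5 9 7 2 3 1 4 6 8 / 7 4 1 5 6 3 8 2 9 / 9 8 5 1 4 2 6 7 3 / 3 2 6 9 7 8 1 4 5 / 2 5 3 6 1 9 7 8 4 / 8 1 4 3 2 7 9 5 6 / 6 7 9 8 5 4 2 3 1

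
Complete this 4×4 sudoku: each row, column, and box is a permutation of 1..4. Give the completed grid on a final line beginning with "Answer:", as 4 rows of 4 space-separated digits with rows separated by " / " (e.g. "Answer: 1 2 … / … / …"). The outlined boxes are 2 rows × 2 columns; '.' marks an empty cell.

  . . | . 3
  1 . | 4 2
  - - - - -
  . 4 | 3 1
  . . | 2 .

Step 1. [r1c1∈{2,4}] in row 1, 4 fits only at r1c1 ⇒ r1c1=4.
Step 2. [r4c1∈{3}] r4c1 is down to just 3, so r4c1=3.
Step 3. [r4c4∈{4}] r4c4's peers cover all but 4 ⇒ r4c4=4.
Step 4. [r2c2∈{3}] r2c2 has the single candidate 3, so r2c2=3.
Step 5. [r3c1∈{2}] r3c1 is down to just 2, so r3c1=2.
Step 6. [r1c3∈{1}] r1c3's peers cover all but 1 ⇒ r1c3=1.
Step 7. [r1c2∈{2}] r1c2's peers cover all but 2, so r1c2=2.
Step 8. [r4c2∈{1}] only 1 remains possible at r4c2. So r4c2=1.

Answer: 4 2 1 3 / 1 3 4 2 / 2 4 3 1 / 3 1 2 4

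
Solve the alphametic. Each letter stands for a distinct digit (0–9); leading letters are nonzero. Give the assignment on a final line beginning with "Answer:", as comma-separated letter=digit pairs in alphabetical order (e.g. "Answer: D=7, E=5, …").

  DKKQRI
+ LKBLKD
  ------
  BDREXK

Step 1. [col 1: I + D ≡ K (mod 10)] column 1 (I + D ≡ K (mod 10), carry-in 0) doesn't pin D yet; pick D=2 and continue, so D=2.
Step 2. [col 1: I + D ≡ K (mod 10)] no forcing yet in column 1 (carry-in 0); I=9 is free and consistent — try it. So I=9.
Step 3. [col 1: I + D ≡ K (mod 10)] column 1 reads I+D+carry(0)=K with I=9, D=2; with digits 2,9 already taken and all letters distinct, the only value for K is 1 ⇒ K=1.
Step 4. [col 2: R + K ≡ X (mod 10)] several values work for R in column 2 (R + K ≡ X (mod 10), carry-in 1); try R=6. So R=6.
Step 5. [col 2: R + K ≡ X (mod 10)] column 2 reads R+K+carry(1)=X with R=6, K=1; with digits 1,2,6,9 already taken and all letters distinct, the only value for X is 8. So X=8.
Step 6. [col 3: Q + L ≡ E (mod 10)] column 3 (Q + L ≡ E (mod 10), carry-in 0) doesn't pin L yet; pick L=3 and continue. So L=3.
Step 7. [col 3: Q + L ≡ E (mod 10)] column 3 (Q + L ≡ E (mod 10), carry-in 0) doesn't pin E yet; pick E=7 and continue. So E=7.
Step 8. [col 3: Q + L ≡ E (mod 10)] column 3 reads Q+L+carry(0)=E with L=3, E=7; with digits 1,2,3,6,7,8,9 already taken and all letters distinct, the only value for Q is 4 ⇒ Q=4.
Step 9. [col 4: K + B ≡ R (mod 10)] in column 4 we have K+B≡R with carry-in 0; given K=1, R=6 and digits 1,2,3,4,6,7,8,9 already taken and all letters distinct, that pins B to 5, so B=5.

Answer: B=5, D=2, E=7, I=9, K=1, L=3, Q=4, R=6, X=8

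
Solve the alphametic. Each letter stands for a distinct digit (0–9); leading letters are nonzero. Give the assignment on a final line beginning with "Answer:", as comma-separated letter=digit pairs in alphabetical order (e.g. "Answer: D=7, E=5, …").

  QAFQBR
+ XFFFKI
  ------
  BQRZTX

Step 1. [col 1: R + I ≡ X (mod 10)] no forcing yet in column 1 (carry-in 0); R=9 is free and consistent — try it ⇒ R=9.
Step 2. [col 1: R + I ≡ X (mod 10)] column 1 (R + I ≡ X (mod 10), carry-in 0) doesn't pin I yet; pick I=3 and continue. So I=3.
Step 3. [col 1: R + I ≡ X (mod 10)] column 1: given R=9, I=3, carry-in 0, and digits 3,9 already taken and all letters distinct, R+I≡X (mod 10) forces X=2. So X=2.
Step 4. [col 2: B + K ≡ T (mod 10)] T=6 is one option consistent with column 2 (B + K ≡ T (mod 10), carry-in 1) — take it, so T=6.
Step 5. [col 2: B + K ≡ T (mod 10)] several values work for K in column 2 (B + K ≡ T (mod 10), carry-in 1); try K=8 ⇒ K=8.
Step 6. [col 2: B + K ≡ T (mod 10)] from column 2 (K=8, T=6, carry-in 1, digits 2,3,6,8,9 already taken and all letters distinct): B must equal 7. So B=7.
Step 7. [col 3: Q + F ≡ Z (mod 10)] no forcing yet in column 3 (carry-in 1); F=4 is free and consistent — try it ⇒ F=4.
Step 8. [col 3: Q + F ≡ Z (mod 10)] Q=5 is one option consistent with column 3 (Q + F ≡ Z (mod 10), carry-in 1) — take it. So Q=5.
Step 9. [col 3: Q + F ≡ Z (mod 10)] in column 3 we have Q+F≡Z with carry-in 1; given Q=5, F=4 and digits 2,3,4,5,6,7,8,9 already taken and all letters distinct, that pins Z to 0 ⇒ Z=0.
Step 10. [col 5: A + F ≡ Q (mod 10)] column 5 reads A+F+carry(0)=Q with F=4, Q=5; with digits 0,2,3,4,5,6,7,8,9 already taken and all letters distinct, the only value for A is 1. So A=1.

Answer: A=1, B=7, F=4, I=3, K=8, Q=5, R=9, T=6, X=2, Z=0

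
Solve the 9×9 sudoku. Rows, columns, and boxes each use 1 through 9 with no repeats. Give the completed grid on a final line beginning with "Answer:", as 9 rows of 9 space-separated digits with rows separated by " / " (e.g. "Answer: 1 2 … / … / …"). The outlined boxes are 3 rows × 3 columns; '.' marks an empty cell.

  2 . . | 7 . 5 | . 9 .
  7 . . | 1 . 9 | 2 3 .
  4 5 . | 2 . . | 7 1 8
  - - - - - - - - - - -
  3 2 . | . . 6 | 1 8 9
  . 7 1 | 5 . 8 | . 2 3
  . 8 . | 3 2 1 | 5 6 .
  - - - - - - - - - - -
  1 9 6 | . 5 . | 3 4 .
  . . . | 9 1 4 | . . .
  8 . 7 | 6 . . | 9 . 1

Step 1. [r3c6∈{3}] only 3 remains possible at r3c6. So r3c6=3.
Step 2. [r8c3∈{2,3,5}] 2 has one home in col 3: r8c3. So r8c3=2.
Step 3. [r5c7∈{4}] r5c7's peers cover all but 4, so r5c7=4.
Step 4. [r1c7∈{6}] only 6 remains possible at r1c7, so r1c7=6.
Step 5. [r8c8∈{5,7}] r8c8 is the only open cell in col 8 admitting 7. So r8c8=7.
Step 6. [r6c3∈{4,9}] row 6 places 4 nowhere but r6c3, so r6c3=4.
Step 7. [r8c2∈{3}] r8c2 has the single candidate 3, so r8c2=3.
Step 8. [r2c9∈{4,5}] in row 2, 5 fits only at r2c9 ⇒ r2c9=5.
Step 9. [r2c5∈{4,6,8}] row 2 places 4 nowhere but r2c5 ⇒ r2c5=4.
Step 10. [r5c5∈{9}] r5c5's peers cover all but 9. So r5c5=9.
Step 11. [r7c6∈{2,7}] in row 7, 7 fits only at r7c6, so r7c6=7.
Step 12. [r1c3∈{3,8}] row 1 places 3 nowhere but r1c3 ⇒ r1c3=3.
Step 13. [r9c5∈{3}] r9c5 has the single candidate 3 ⇒ r9c5=3.
Step 14. [r6c9∈{7}] r6c9's peers cover all but 7, so r6c9=7.
Step 15. [r3c5∈{6}] nothing but 6 survives at r3c5, so r3c5=6.
Step 16. [r2c3∈{8}] r2c3's peers cover all but 8 ⇒ r2c3=8.
Step 17. [r5c1∈{6}] only 6 remains possible at r5c1, so r5c1=6.
Step 18. [r8c7∈{8}] nothing but 8 survives at r8c7, so r8c7=8.
Step 19. [r7c9∈{2}] r7c9 is down to just 2 ⇒ r7c9=2.
Step 20. [r8c9∈{6}] only 6 remains possible at r8c9 ⇒ r8c9=6.
Step 21. [r9c8∈{5}] r9c8 is down to just 5, so r9c8=5.
Step 22. [r7c4∈{8}] r7c4 has the single candidate 8. So r7c4=8.
Step 23. [r9c2∈{4}] r9c2 is down to just 4. So r9c2=4.
Step 24. [r1c2∈{1}] r1c2 is down to just 1 ⇒ r1c2=1.
Step 25. [r4c5∈{7}] nothing but 7 survives at r4c5. So r4c5=7.
Step 26. [r8c1∈{5}] r8c1 has the single candidate 5 ⇒ r8c1=5.
Step 27. [r4c3∈{5}] only 5 remains possible at r4c3. So r4c3=5.
Step 28. [r1c9∈{4}] only 4 remains possible at r1c9, so r1c9=4.
Step 29. [r2c2∈{6}] nothing but 6 survives at r2c2. So r2c2=6.
Step 30. [r9c6∈{2}] nothing but 2 survives at r9c6 ⇒ r9c6=2.
Step 31. [r3c3∈{9}] r3c3 has the single candidate 9. So r3c3=9.
Step 32. [r6c1∈{9}] r6c1's peers cover all but 9, so r6c1=9.
Step 33. [r4c4∈{4}] r4c4 has the single candidate 4 ⇒ r4c4=4.
Step 34. [r1c5∈{8}] r1c5's peers cover all but 8, so r1c5=8.

Answer: 2 1 3 7 8 5 6 9 4 / 7 6 8 1 4 9 2 3 5 / 4 5 9 2 6 3 7 1 8 / 3 2 5 4 7 6 1 8 9 / 6 7 1 5 9 8 4 2 3 / 9 8 4 3 2 1 5 6 7 / 1 9 6 8 5 7 3 4 2 / 5 3 2 9 1 4 8 7 6 / 8 4 7 6 3 2 9 5 1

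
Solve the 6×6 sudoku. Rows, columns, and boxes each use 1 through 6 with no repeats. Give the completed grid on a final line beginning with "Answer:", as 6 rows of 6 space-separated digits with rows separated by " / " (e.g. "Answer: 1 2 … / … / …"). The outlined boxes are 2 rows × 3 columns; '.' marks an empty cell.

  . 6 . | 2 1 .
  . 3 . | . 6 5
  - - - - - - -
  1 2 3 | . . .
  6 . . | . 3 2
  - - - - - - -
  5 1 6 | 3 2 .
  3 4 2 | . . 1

Step 1. [r2c4∈{4}] r2c4's peers cover all but 4. So r2c4=4.
Step 2. [r6c5∈{5}] r6c5's peers cover all but 5, so r6c5=5.
Step 3. [r4c2∈{5}] r4c2's peers cover all but 5 ⇒ r4c2=5.
Step 4. [r3c6∈{4,6}] across col 6, 6 lands solely at r3c6 ⇒ r3c6=6.
Step 5. [r1c3∈{4,5}] in row 1, 5 fits only at r1c3, so r1c3=5.
Step 6. [r4c3∈{4}] r4c3 has the single candidate 4, so r4c3=4.
Step 7. [r1c6∈{3}] nothing but 3 survives at r1c6, so r1c6=3.
Step 8. [r2c3∈{1}] r2c3's peers cover all but 1, so r2c3=1.
Step 9. [r4c4∈{1}] only 1 remains possible at r4c4 ⇒ r4c4=1.
Step 10. [r6c4∈{6}] nothing but 6 survives at r6c4 ⇒ r6c4=6.
Step 11. [r3c4∈{5}] nothing but 5 survives at r3c4 ⇒ r3c4=5.
Step 12. [r2c1∈{2}] r2c1's peers cover all but 2, so r2c1=2.
Step 13. [r5c6∈{4}] r5c6's peers cover all but 4. So r5c6=4.
Step 14. [r3c5∈{4}] r3c5's peers cover all but 4. So r3c5=4.
Step 15. [r1c1∈{4}] r1c1's peers cover all but 4 ⇒ r1c1=4.

Answer: 4 6 5 2 1 3 / 2 3 1 4 6 5 / 1 2 3 5 4 6 / 6 5 4 1 3 2 / 5 1 6 3 2 4 / 3 4 2 6 5 1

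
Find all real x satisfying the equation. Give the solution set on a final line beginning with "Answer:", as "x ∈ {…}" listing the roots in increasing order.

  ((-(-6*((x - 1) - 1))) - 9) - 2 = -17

Step 1. [((-(-6*((x - 1) - 1))) - 9) - 2 = -17] -2 is outermost — add 2 both sides. So sub: (-(-6*((x - 1) - 1))) - 9 = -15.
Step 2. [(-(-6*((x - 1) - 1))) - 9 = -15] -9 is outermost — add 9 both sides, so sub: -(-6*((x - 1) - 1)) = -6.
Step 3. [-(-6*((x - 1) - 1)) = -6] leading − — multiply by −1 ⇒ neg: -6*((x - 1) - 1) = 6.
Step 4. [-6*((x - 1) - 1) = 6] divide by the outer -6. So div: (x - 1) - 1 = -1.
Step 5. [(x - 1) - 1 = -1] 1 comes off first (add 1), so sub: x - 1 = 0.
Step 6. [x - 1 = 0] the outer -1 inverts by adding 1, so sub: x = 1.

Answer: x ∈ {1}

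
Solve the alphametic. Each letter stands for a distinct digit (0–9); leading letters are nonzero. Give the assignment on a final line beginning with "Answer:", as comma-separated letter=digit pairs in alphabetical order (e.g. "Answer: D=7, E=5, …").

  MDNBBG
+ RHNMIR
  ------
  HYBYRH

Step 1. [col 1: G + R ≡ H (mod 10)] no forcing yet in column 1 (carry-in 0); H=9 is free and consistent — try it, so H=9.
Step 2. [col 1: G + R ≡ H (mod 10)] several values work for G in column 1 (G + R ≡ H (mod 10), carry-in 0); try G=8. So G=8.
Step 3. [col 1: G + R ≡ H (mod 10)] column 1: given G=8, H=9, carry-in 0, and digits 8,9 already taken and all letters distinct, G+R≡H (mod 10) forces R=1, so R=1.
Step 4. [col 2: B + I ≡ R (mod 10)] column 2 (B + I ≡ R (mod 10), carry-in 0) doesn't pin I yet; pick I=6 and continue ⇒ I=6.
Step 5. [col 2: B + I ≡ R (mod 10)] in column 2 we have B+I≡R with carry-in 0; given I=6, R=1 and digits 1,6,8,9 already taken and all letters distinct, that pins B to 5. So B=5.
Step 6. [col 3: B + M ≡ Y (mod 10)] column 3 (B + M ≡ Y (mod 10), carry-in 1) doesn't pin M yet; pick M=7 and continue ⇒ M=7.
Step 7. [col 3: B + M ≡ Y (mod 10)] from column 3 (B=5, M=7, carry-in 1, digits 1,5,6,7,8,9 already taken and all letters distinct): Y must equal 3. So Y=3.
Step 8. [col 4: N + N ≡ B (mod 10)] in column 4 we have N+N≡B with carry-in 1; given B=5 and digits 1,3,5,6,7,8,9 already taken and all letters distinct, that pins N to 2 ⇒ N=2.
Step 9. [col 5: D + H ≡ Y (mod 10)] column 5 reads D+H+carry(0)=Y with H=9, Y=3; with digits 1,2,3,5,6,7,8,9 already taken and all letters distinct, the only value for D is 4, so D=4.

Answer: B=5, D=4, G=8, H=9, I=6, M=7, N=2, R=1, Y=3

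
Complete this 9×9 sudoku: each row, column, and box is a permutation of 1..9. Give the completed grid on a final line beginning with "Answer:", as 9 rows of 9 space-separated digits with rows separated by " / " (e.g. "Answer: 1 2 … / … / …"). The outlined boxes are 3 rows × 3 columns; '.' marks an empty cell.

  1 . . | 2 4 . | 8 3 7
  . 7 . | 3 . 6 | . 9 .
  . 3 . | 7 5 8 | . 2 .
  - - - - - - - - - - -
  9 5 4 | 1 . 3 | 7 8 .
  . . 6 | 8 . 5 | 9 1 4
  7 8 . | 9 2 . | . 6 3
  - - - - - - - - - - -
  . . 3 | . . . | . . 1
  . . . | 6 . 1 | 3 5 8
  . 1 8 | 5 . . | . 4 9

Step 1. [r7c1∈{2,4,5,6}] row 7 places 5 nowhere but r7c1. So r7c1=5.
Step 2. [r8c3∈{2,7,9}] across col 3, 7 lands solely at r8c3. So r8c3=7.
Step 3. [r1c6∈{9}] only 9 remains possible at r1c6 ⇒ r1c6=9.
Step 4. [r5c2∈{2}] r5c2 has the single candidate 2. So r5c2=2.
Step 5. [r8c1∈{2,4}] r8c1 is the only open cell in row 8 admitting 2, so r8c1=2.
Step 6. [r3c7∈{1,4,6}] across row 3, 1 lands solely at r3c7 ⇒ r3c7=1.
Step 7. [r9c1∈{6}] r9c1's peers cover all but 6. So r9c1=6.
Step 8. [r8c5∈{9}] r8c5 has the single candidate 9, so r8c5=9.
Step 9. [r2c9∈{5}] nothing but 5 survives at r2c9 ⇒ r2c9=5.
Step 10. [r9c7∈{2}] r9c7 is down to just 2 ⇒ r9c7=2.
Step 11. [r9c6∈{7}] r9c6's peers cover all but 7, so r9c6=7.
Step 12. [r7c4∈{4}] r7c4 has the single candidate 4 ⇒ r7c4=4.
Step 13. [r2c7∈{4}] r2c7 has the single candidate 4, so r2c7=4.
Step 14. [r2c1∈{8}] only 8 remains possible at r2c1, so r2c1=8.
Step 15. [r3c3∈{9}] nothing but 9 survives at r3c3. So r3c3=9.
Step 16. [r3c9∈{6}] r3c9's peers cover all but 6. So r3c9=6.
Step 17. [r6c7∈{5}] only 5 remains possible at r6c7 ⇒ r6c7=5.
Step 18. [r7c7∈{6}] r7c7's peers cover all but 6, so r7c7=6.
Step 19. [r5c5∈{7}] r5c5's peers cover all but 7 ⇒ r5c5=7.
Step 20. [r1c3∈{5}] nothing but 5 survives at r1c3. So r1c3=5.
Step 21. [r7c6∈{2}] nothing but 2 survives at r7c6 ⇒ r7c6=2.
Step 22. [r7c8∈{7}] r7c8 has the single candidate 7 ⇒ r7c8=7.
Step 23. [r5c1∈{3}] r5c1 is down to just 3 ⇒ r5c1=3.
Step 24. [r6c3∈{1}] r6c3 is down to just 1. So r6c3=1.
Step 25. [r1c2∈{6}] r1c2 has the single candidate 6 ⇒ r1c2=6.
Step 26. [r9c5∈{3}] only 3 remains possible at r9c5 ⇒ r9c5=3.
Step 27. [r8c2∈{4}] r8c2's peers cover all but 4. So r8c2=4.
Step 28. [r4c9∈{2}] only 2 remains possible at r4c9 ⇒ r4c9=2.
Step 29. [r7c5∈{8}] nothing but 8 survives at r7c5 ⇒ r7c5=8.
Step 30. [r2c3∈{2}] r2c3 is down to just 2. So r2c3=2.
Step 31. [r3c1∈{4}] r3c1 is down to just 4 ⇒ r3c1=4.
Step 32. [r4c5∈{6}] r4c5's peers cover all but 6, so r4c5=6.
Step 33. [r2c5∈{1}] r2c5 has the single candidate 1, so r2c5=1.
Step 34. [r7c2∈{9}] r7c2 is down to just 9 ⇒ r7c2=9.
Step 35. [r6c6∈{4}] r6c6's peers cover all but 4, so r6c6=4.

Answer: 1 6 5 2 4 9 8 3 7 / 8 7 2 3 1 6 4 9 5 / 4 3 9 7 5 8 1 2 6 / 9 5 4 1 6 3 7 8 2 / 3 2 6 8 7 5 9 1 4 / 7 8 1 9 2 4 5 6 3 / 5 9 3 4 8 2 6 7 1 / 2 4 7 6 9 1 3 5 8 / 6 1 8 5 3 7 2 4 9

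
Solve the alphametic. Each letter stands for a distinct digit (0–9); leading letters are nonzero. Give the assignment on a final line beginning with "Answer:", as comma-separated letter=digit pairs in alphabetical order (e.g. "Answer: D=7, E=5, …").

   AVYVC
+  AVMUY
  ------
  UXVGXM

Step 1. [col 1: C + Y ≡ M (mod 10)] column 1 (C + Y ≡ M (mod 10), carry-in 0) doesn't pin M yet; pick M=3 and continue. So M=3.
Step 2. [col 1: C + Y ≡ M (mod 10)] several values work for C in column 1 (C + Y ≡ M (mod 10), carry-in 0); try C=9 ⇒ C=9.
Step 3. [col 1: C + Y ≡ M (mod 10)] column 1 reads C+Y+carry(0)=M with C=9, M=3; with digits 3,9 already taken and all letters distinct, the only value for Y is 4, so Y=4.
Step 4. [col 2: V + U ≡ X (mod 10)] column 2 (V + U ≡ X (mod 10), carry-in 1) doesn't pin X yet; pick X=2 and continue ⇒ X=2.
Step 5. [col 2: V + U ≡ X (mod 10)] several values work for V in column 2 (V + U ≡ X (mod 10), carry-in 1); try V=0 ⇒ V=0.
Step 6. [col 2: V + U ≡ X (mod 10)] from column 2 (V=0, X=2, carry-in 1, digits 0,2,3,4,9 already taken and all letters distinct): U must equal 1 ⇒ U=1.
Step 7. [col 3: Y + M ≡ G (mod 10)] from column 3 (Y=4, M=3, carry-in 0, digits 0,1,2,3,4,9 already taken and all letters distinct): G must equal 7 ⇒ G=7.
Step 8. [col 5: A + A ≡ X (mod 10)] from column 5 (X=2, carry-in 0, digits 0,1,2,3,4,7,9 already taken and all letters distinct): A must equal 6. So A=6.

Answer: A=6, C=9, G=7, M=3, U=1, V=0, X=2, Y=4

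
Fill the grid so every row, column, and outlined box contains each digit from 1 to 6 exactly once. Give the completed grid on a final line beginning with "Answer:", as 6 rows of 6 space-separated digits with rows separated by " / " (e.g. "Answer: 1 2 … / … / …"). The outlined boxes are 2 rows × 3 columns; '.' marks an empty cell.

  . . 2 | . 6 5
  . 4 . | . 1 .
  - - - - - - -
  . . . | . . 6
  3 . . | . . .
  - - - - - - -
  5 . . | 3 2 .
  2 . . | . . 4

Step 1. [r3c1∈{1,4}] in col 1, 4 fits only at r3c1, so r3c1=4.
Step 2. [r5c6∈{1}] only 1 remains possible at r5c6 ⇒ r5c6=1.
Step 3. [r4c6∈{2}] nothing but 2 survives at r4c6, so r4c6=2.
Step 4. [r2c3∈{3,5,6}] 5 has one home in row 2: r2c3 ⇒ r2c3=5.
Step 5. [r3c3∈{1}] r3c3's peers cover all but 1 ⇒ r3c3=1.
Step 6. [r3c4∈{5}] nothing but 5 survives at r3c4 ⇒ r3c4=5.
Step 7. [r5c2∈{6}] r5c2's peers cover all but 6. So r5c2=6.
Step 8. [r1c2∈{1,3}] across row 1, 3 lands solely at r1c2, so r1c2=3.
Step 9. [r1c4∈{4}] r1c4 is down to just 4 ⇒ r1c4=4.
Step 10. [r4c3∈{6}] r4c3's peers cover all but 6. So r4c3=6.
Step 11. [r6c2∈{1}] only 1 remains possible at r6c2. So r6c2=1.
Step 12. [r2c4∈{2}] r2c4 is down to just 2 ⇒ r2c4=2.
Step 13. [r5c3∈{4}] nothing but 4 survives at r5c3 ⇒ r5c3=4.
Step 14. [r2c6∈{3}] r2c6 has the single candidate 3. So r2c6=3.
Step 15. [r3c5∈{3}] nothing but 3 survives at r3c5 ⇒ r3c5=3.
Step 16. [r6c4∈{6}] r6c4 is down to just 6 ⇒ r6c4=6.
Step 17. [r6c3∈{3}] nothing but 3 survives at r6c3, so r6c3=3.
Step 18. [r4c4∈{1}] r4c4 is down to just 1, so r4c4=1.
Step 19. [r4c5∈{4}] r4c5's peers cover all but 4, so r4c5=4.
Step 20. [r2c1∈{6}] r2c1 is down to just 6 ⇒ r2c1=6.
Step 21. [r6c5∈{5}] nothing but 5 survives at r6c5, so r6c5=5.
Step 22. [r4c2∈{5}] r4c2 has the single candidate 5, so r4c2=5.
Step 23. [r1c1∈{1}] only 1 remains possible at r1c1 ⇒ r1c1=1.
Step 24. [r3c2∈{2}] only 2 remains possible at r3c2 ⇒ r3c2=2.

Answer: 1 3 2 4 6 5 / 6 4 5 2 1 3 / 4 2 1 5 3 6 / 3 5 6 1 4 2 / 5 6 4 3 2 1 / 2 1 3 6 5 4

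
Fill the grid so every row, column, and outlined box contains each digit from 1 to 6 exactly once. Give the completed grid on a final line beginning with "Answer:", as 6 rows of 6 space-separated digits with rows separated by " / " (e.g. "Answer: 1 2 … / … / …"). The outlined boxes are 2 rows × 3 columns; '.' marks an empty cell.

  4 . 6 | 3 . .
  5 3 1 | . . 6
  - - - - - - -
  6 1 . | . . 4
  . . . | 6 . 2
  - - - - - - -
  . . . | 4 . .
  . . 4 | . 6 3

Step 1. [r6c4∈{1,2,5}] in col 4, 1 fits only at r6c4, so r6c4=1.
Step 2. [r5c5∈{2,5}] across box 6, 2 lands solely at r5c5. So r5c5=2.
Step 3. [r4c1∈{3}] r4c1's peers cover all but 3. So r4c1=3.
Step 4. [r6c2∈{2,5}] across row 6, 5 lands solely at r6c2. So r6c2=5.
Step 5. [r3c4∈{5}] r3c4 is down to just 5 ⇒ r3c4=5.
Step 6. [r1c5∈{1,5}] across col 5, 5 lands solely at r1c5 ⇒ r1c5=5.
Step 7. [r4c2∈{4}] r4c2 has the single candidate 4, so r4c2=4.
Step 8. [r3c3∈{2}] r3c3's peers cover all but 2 ⇒ r3c3=2.
Step 9. [r4c3∈{5}] only 5 remains possible at r4c3 ⇒ r4c3=5.
Step 10. [r4c5∈{1}] r4c5 has the single candidate 1, so r4c5=1.
Step 11. [r1c6∈{1}] r1c6's peers cover all but 1, so r1c6=1.
Step 12. [r2c4∈{2}] r2c4 is down to just 2, so r2c4=2.
Step 13. [r5c6∈{5}] r5c6's peers cover all but 5. So r5c6=5.
Step 14. [r5c3∈{3}] r5c3 has the single candidate 3, so r5c3=3.
Step 15. [r6c1∈{2}] nothing but 2 survives at r6c1. So r6c1=2.
Step 16. [r2c5∈{4}] r2c5 is down to just 4, so r2c5=4.
Step 17. [r1c2∈{2}] r1c2 has the single candidate 2 ⇒ r1c2=2.
Step 18. [r3c5∈{3}] r3c5's peers cover all but 3. So r3c5=3.
Step 19. [r5c1∈{1}] only 1 remains possible at r5c1 ⇒ r5c1=1.
Step 20. [r5c2∈{6}] r5c2 has the single candidate 6 ⇒ r5c2=6.

Answer: 4 2 6 3 5 1 / 5 3 1 2 4 6 / 6 1 2 5 3 4 / 3 4 5 6 1 2 / 1 6 3 4 2 5 / 2 5 4 1 6 3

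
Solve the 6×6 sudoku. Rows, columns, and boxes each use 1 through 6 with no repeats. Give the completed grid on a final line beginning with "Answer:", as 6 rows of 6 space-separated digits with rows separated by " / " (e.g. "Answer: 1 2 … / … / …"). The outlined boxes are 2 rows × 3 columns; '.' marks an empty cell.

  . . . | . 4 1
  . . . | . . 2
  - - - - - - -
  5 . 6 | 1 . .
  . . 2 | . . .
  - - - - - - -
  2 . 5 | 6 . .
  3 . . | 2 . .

Step 1. [r4c4∈{3,4,5}] in col 4, 4 fits only at r4c4 ⇒ r4c4=4.
Step 2. [r3c6∈{3}] nothing but 3 survives at r3c6. So r3c6=3.
Step 3. [r2c5∈{3,5,6}] r2c5 is the only open cell in box 2 admitting 6. So r2c5=6.
Step 4. [r1c3∈{3}] r1c3 has the single candidate 3, so r1c3=3.
Step 5. [r3c2∈{4}] nothing but 4 survives at r3c2, so r3c2=4.
Step 6. [r5c2∈{1}] r5c2 has the single candidate 1. So r5c2=1.
Step 7. [r1c2∈{2,5,6}] r1c2 is the only open cell in row 1 admitting 2, so r1c2=2.
Step 8. [r2c3∈{1,4}] r2c3 is the only open cell in col 3 admitting 1, so r2c3=1.
Step 9. [r4c5∈{5}] r4c5 is down to just 5 ⇒ r4c5=5.
Step 10. [r5c6∈{4}] r5c6 has the single candidate 4, so r5c6=4.
Step 11. [r2c2∈{5}] r2c2 has the single candidate 5. So r2c2=5.
Step 12. [r1c1∈{6}] nothing but 6 survives at r1c1 ⇒ r1c1=6.
Step 13. [r6c2∈{6}] nothing but 6 survives at r6c2 ⇒ r6c2=6.
Step 14. [r4c2∈{3}] r4c2 is down to just 3 ⇒ r4c2=3.
Step 15. [r2c1∈{4}] r2c1 has the single candidate 4 ⇒ r2c1=4.
Step 16. [r4c1∈{1}] r4c1 has the single candidate 1 ⇒ r4c1=1.
Step 17. [r3c5∈{2}] r3c5's peers cover all but 2, so r3c5=2.
Step 18. [r2c4∈{3}] r2c4's peers cover all but 3, so r2c4=3.
Step 19. [r6c5∈{1}] r6c5 has the single candidate 1. So r6c5=1.
Step 20. [r6c6∈{5}] nothing but 5 survives at r6c6, so r6c6=5.
Step 21. [r6c3∈{4}] only 4 remains possible at r6c3. So r6c3=4.
Step 22. [r4c6∈{6}] r4c6's peers cover all but 6 ⇒ r4c6=6.
Step 23. [r1c4∈{5}] r1c4 is down to just 5. So r1c4=5.
Step 24. [r5c5∈{3}] only 3 remains possible at r5c5 ⇒ r5c5=3.

Answer: 6 2 3 5 4 1 / 4 5 1 3 6 2 / 5 4 6 1 2 3 / 1 3 2 4 5 6 / 2 1 5 6 3 4 / 3 6 4 2 1 5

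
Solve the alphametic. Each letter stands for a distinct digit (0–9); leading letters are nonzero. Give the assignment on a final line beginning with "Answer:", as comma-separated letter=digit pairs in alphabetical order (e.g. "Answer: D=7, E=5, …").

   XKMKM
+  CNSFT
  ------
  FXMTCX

Step 1. [F] the sum has 6 digits but both addends have 5; that extra leading digit F is the final carry, namely 1, so F=1.
Step 2. [col 1: M + T ≡ X (mod 10)] T=5 is one option consistent with column 1 (M + T ≡ X (mod 10), carry-in 0) — take it, so T=5.
Step 3. [col 1: M + T ≡ X (mod 10)] X=7 is one option consistent with column 1 (M + T ≡ X (mod 10), carry-in 0) — take it ⇒ X=7.
Step 4. [col 1: M + T ≡ X (mod 10)] column 1 reads M+T+carry(0)=X with T=5, X=7; with digits 1,5,7 already taken and all letters distinct, the only value for M is 2, so M=2.
Step 5. [col 2: K + F ≡ C (mod 10)] several values work for C in column 2 (K + F ≡ C (mod 10), carry-in 0); try C=9 ⇒ C=9.
Step 6. [col 2: K + F ≡ C (mod 10)] from column 2 (F=1, C=9, carry-in 0, digits 1,2,5,7,9 already taken and all letters distinct): K must equal 8. So K=8.
Step 7. [col 3: M + S ≡ T (mod 10)] in column 3 we have M+S≡T with carry-in 0; given M=2, T=5 and digits 1,2,5,7,8,9 already taken and all letters distinct, that pins S to 3 ⇒ S=3.
Step 8. [col 4: K + N ≡ M (mod 10)] column 4 reads K+N+carry(0)=M with K=8, M=2; with digits 1,2,3,5,7,8,9 already taken and all letters distinct, the only value for N is 4 ⇒ N=4.

Answer: C=9, F=1, K=8, M=2, N=4, S=3, T=5, X=7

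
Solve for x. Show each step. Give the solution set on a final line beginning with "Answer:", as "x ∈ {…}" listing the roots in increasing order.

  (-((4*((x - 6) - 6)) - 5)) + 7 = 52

Step 1. [(-((4*((x - 6) - 6)) - 5)) + 7 = 52] the outer +7 inverts by subtracting 7. So sub: -((4*((x - 6) - 6)) - 5) = 45.
Step 2. [-((4*((x - 6) - 6)) - 5) = 45] leading − — multiply by −1 ⇒ neg: (4*((x - 6) - 6)) - 5 = -45.
Step 3. [(4*((x - 6) - 6)) - 5 = -45] the outer -5 inverts by adding 5. So sub: 4*((x - 6) - 6) = -40.
Step 4. [4*((x - 6) - 6) = -40] 4·(inner) — divide through by 4, so div: (x - 6) - 6 = -10.
Step 5. [(x - 6) - 6 = -10] 6 comes off first (add 6) ⇒ sub: x - 6 = -4.
Step 6. [x - 6 = -4] add 6: x sits inside (… - 6). So sub: x = 2.

Answer: x ∈ {2}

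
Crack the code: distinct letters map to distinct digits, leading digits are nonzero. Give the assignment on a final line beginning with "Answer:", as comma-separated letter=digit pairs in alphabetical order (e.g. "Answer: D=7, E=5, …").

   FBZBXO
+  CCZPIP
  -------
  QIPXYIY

Step 1. [col 1: O + P ≡ Y (mod 10)] several values work for P in column 1 (O + P ≡ Y (mod 10), carry-in 0); try P=7 ⇒ P=7.
Step 2. [col 1: O + P ≡ Y (mod 10)] no forcing yet in column 1 (carry-in 0); O=6 is free and consistent — try it, so O=6.
Step 3. [col 1: O + P ≡ Y (mod 10)] column 1 reads O+P+carry(0)=Y with O=6, P=7; with digits 6,7 already taken and all letters distinct, the only value for Y is 3 ⇒ Y=3.
Step 4. [Q] adding two 6-digit numbers gives at most 6+1 digits, and here it does — Q is that final carry and must be 1, so Q=1.
Step 5. [col 2: X + I ≡ I (mod 10)] from column 2 (nothing yet, carry-in 1, digits 1,3,6,7 already taken and all letters distinct): X must equal 9. So X=9.
Step 6. [col 2: X + I ≡ I (mod 10)] I=0 is one option consistent with column 2 (X + I ≡ I (mod 10), carry-in 1) — take it. So I=0.
Step 7. [col 3: B + P ≡ Y (mod 10)] from column 3 (P=7, Y=3, carry-in 1, digits 0,1,3,6,7,9 already taken and all letters distinct): B must equal 5, so B=5.
Step 8. [col 4: Z + Z ≡ X (mod 10)] column 4 reads Z+Z+carry(1)=X with X=9; with digits 0,1,3,5,6,7,9 already taken and all letters distinct, the only value for Z is 4, so Z=4.
Step 9. [col 5: B + C ≡ P (mod 10)] column 5 reads B+C+carry(0)=P with B=5, P=7; with digits 0,1,3,4,5,6,7,9 already taken and all letters distinct, the only value for C is 2, so C=2.
Step 10. [col 6: F + C ≡ I (mod 10)] column 6 reads F+C+carry(0)=I with C=2, I=0; with digits 0,1,2,3,4,5,6,7,9 already taken and all letters distinct, the only value for F is 8. So F=8.

Answer: B=5, C=2, F=8, I=0, O=6, P=7, Q=1, X=9, Y=3, Z=4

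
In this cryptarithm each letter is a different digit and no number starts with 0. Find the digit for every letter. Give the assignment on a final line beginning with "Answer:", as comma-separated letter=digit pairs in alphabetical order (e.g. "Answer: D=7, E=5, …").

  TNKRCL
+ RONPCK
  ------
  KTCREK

Step 1. [col 1: L + K ≡ K (mod 10)] from column 1 (nothing yet, carry-in 0, all letters distinct, none taken yet): L must equal 0. So L=0.
Step 2. [col 1: L + K ≡ K (mod 10)] K=8 is one option consistent with column 1 (L + K ≡ K (mod 10), carry-in 0) — take it, so K=8.
Step 3. [col 2: C + C ≡ E (mod 10)] no forcing yet in column 2 (carry-in 0); C=6 is free and consistent — try it, so C=6.
Step 4. [col 2: C + C ≡ E (mod 10)] from column 2 (C=6, carry-in 0, digits 0,6,8 already taken and all letters distinct): E must equal 2, so E=2.
Step 5. [col 3: R + P ≡ R (mod 10)] column 3 reads R+P+carry(1)=R with nothing yet; with digits 0,2,6,8 already taken and all letters distinct, the only value for P is 9. So P=9.
Step 6. [col 3: R + P ≡ R (mod 10)] R=4 is one option consistent with column 3 (R + P ≡ R (mod 10), carry-in 1) — take it, so R=4.
Step 7. [col 4: K + N ≡ C (mod 10)] column 4 reads K+N+carry(1)=C with K=8, C=6; with digits 0,2,4,6,8,9 already taken and all letters distinct, the only value for N is 7, so N=7.
Step 8. [col 5: N + O ≡ T (mod 10)] several values work for T in column 5 (N + O ≡ T (mod 10), carry-in 1); try T=3 ⇒ T=3.
Step 9. [col 5: N + O ≡ T (mod 10)] in column 5 we have N+O≡T with carry-in 1; given N=7, T=3 and digits 0,2,3,4,6,7,8,9 already taken and all letters distinct, that pins O to 5. So O=5.

Answer: C=6, E=2, K=8, L=0, N=7, O=5, P=9, R=4, T=3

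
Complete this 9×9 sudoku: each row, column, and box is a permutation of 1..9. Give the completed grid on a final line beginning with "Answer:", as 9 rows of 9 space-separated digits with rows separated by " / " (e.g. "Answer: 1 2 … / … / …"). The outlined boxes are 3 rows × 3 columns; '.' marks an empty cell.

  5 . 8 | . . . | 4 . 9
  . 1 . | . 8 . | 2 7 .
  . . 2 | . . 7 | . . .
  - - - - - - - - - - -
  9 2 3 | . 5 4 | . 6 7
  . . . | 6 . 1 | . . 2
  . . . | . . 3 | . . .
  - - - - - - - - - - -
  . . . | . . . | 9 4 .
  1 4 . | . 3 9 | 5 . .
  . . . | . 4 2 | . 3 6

Step 1. [r7c6∈{5,6,8}] across col 6, 8 lands solely at r7c6. So r7c6=8.
Step 2. [r7c5∈{1,6,7}] box 8 places 6 nowhere but r7c5. So r7c5=6.
Step 3. [r6c3∈{1,4,5,6,7}] across col 3, 1 lands solely at r6c3 ⇒ r6c3=1.
Step 4. [r6c7∈{8}] r6c7 is down to just 8, so r6c7=8.
Step 5. [r1c2∈{3,6,7}] 7 has one home in row 1: r1c2. So r1c2=7.
Step 6. [r1c8∈{1}] r1c8 is down to just 1. So r1c8=1.
Step 7. [r9c7∈{1,7}] r9c7 is the only open cell in col 7 admitting 7. So r9c7=7.
Step 8. [r2c6∈{5,6}] col 6 places 5 nowhere but r2c6 ⇒ r2c6=5.
Step 9. [r2c9∈{3}] r2c9 has the single candidate 3 ⇒ r2c9=3.
Step 10. [r9c4∈{1,5}] in row 9, 1 fits only at r9c4 ⇒ r9c4=1.
Step 11. [r8c4∈{7}] r8c4 is down to just 7. So r8c4=7.
Step 12. [r1c5∈{2}] only 2 remains possible at r1c5. So r1c5=2.
Step 13. [r7c4∈{5}] r7c4 has the single candidate 5 ⇒ r7c4=5.
Step 14. [r6c9∈{4,5}] 4 has one home in col 9: r6c9 ⇒ r6c9=4.
Step 15. [r3c7∈{6}] r3c7 has the single candidate 6, so r3c7=6.
Step 16. [r7c1∈{2,3,7}] row 7 places 2 nowhere but r7c1, so r7c1=2.
Step 17. [r3c1∈{3,4}] across col 1, 3 lands solely at r3c1 ⇒ r3c1=3.
Step 18. [r3c2∈{9}] only 9 remains possible at r3c2, so r3c2=9.
Step 19. [r9c1∈{8}] r9c1 is down to just 8, so r9c1=8.
Step 20. [r9c2∈{5}] only 5 remains possible at r9c2, so r9c2=5.
Step 21. [r5c3∈{4,5,7}] in col 3, 5 fits only at r5c3, so r5c3=5.
Step 22. [r2c3∈{4,6}] col 3 places 4 nowhere but r2c3, so r2c3=4.
Step 23. [r5c8∈{9}] r5c8 has the single candidate 9, so r5c8=9.
Step 24. [r3c9∈{5,8}] across col 9, 5 lands solely at r3c9. So r3c9=5.
Step 25. [r5c5∈{7}] nothing but 7 survives at r5c5 ⇒ r5c5=7.
Step 26. [r6c2∈{6}] only 6 remains possible at r6c2. So r6c2=6.
Step 27. [r6c4∈{2,9}] r6c4 is the only open cell in row 6 admitting 2. So r6c4=2.
Step 28. [r3c8∈{8}] r3c8's peers cover all but 8, so r3c8=8.
Step 29. [r3c4∈{4}] r3c4's peers cover all but 4, so r3c4=4.
Step 30. [r5c7∈{3}] r5c7 has the single candidate 3 ⇒ r5c7=3.
Step 31. [r9c3∈{9}] r9c3 has the single candidate 9. So r9c3=9.
Step 32. [r8c9∈{8}] only 8 remains possible at r8c9, so r8c9=8.
Step 33. [r2c4∈{9}] r2c4's peers cover all but 9, so r2c4=9.
Step 34. [r3c5∈{1}] r3c5 is down to just 1. So r3c5=1.
Step 35. [r6c1∈{7}] only 7 remains possible at r6c1. So r6c1=7.
Step 36. [r5c2∈{8}] nothing but 8 survives at r5c2, so r5c2=8.
Step 37. [r7c9∈{1}] nothing but 1 survives at r7c9, so r7c9=1.
Step 38. [r7c3∈{7}] r7c3 is down to just 7. So r7c3=7.
Step 39. [r5c1∈{4}] nothing but 4 survives at r5c1. So r5c1=4.
Step 40. [r2c1∈{6}] r2c1 has the single candidate 6, so r2c1=6.
Step 41. [r1c4∈{3}] only 3 remains possible at r1c4, so r1c4=3.
Step 42. [r4c4∈{8}] nothing but 8 survives at r4c4, so r4c4=8.
Step 43. [r4c7∈{1}] nothing but 1 survives at r4c7, so r4c7=1.
Step 44. [r8c3∈{6}] r8c3 is down to just 6 ⇒ r8c3=6.
Step 45. [r8c8∈{2}] nothing but 2 survives at r8c8. So r8c8=2.
Step 46. [r7c2∈{3}] r7c2 is down to just 3. So r7c2=3.
Step 47. [r6c5∈{9}] only 9 remains possible at r6c5, so r6c5=9.
Step 48. [r1c6∈{6}] only 6 remains possible at r1c6, so r1c6=6.
Step 49. [r6c8∈{5}] nothing but 5 survives at r6c8. So r6c8=5.

Answer: 5 7 8 3 2 6 4 1 9 / 6 1 4 9 8 5 2 7 3 / 3 9 2 4 1 7 6 8 5 / 9 2 3 8 5 4 1 6 7 / 4 8 5 6 7 1 3 9 2 / 7 6 1 2 9 3 8 5 4 / 2 3 7 5 6 8 9 4 1 / 1 4 6 7 3 9 5 2 8 / 8 5 9 1 4 2 7 3 6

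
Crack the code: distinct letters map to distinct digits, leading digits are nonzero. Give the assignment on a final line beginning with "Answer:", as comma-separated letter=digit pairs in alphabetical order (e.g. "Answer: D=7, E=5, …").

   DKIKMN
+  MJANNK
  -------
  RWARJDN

Step 1. [col 1: N + K ≡ N (mod 10)] in column 1 we have N+K≡N with carry-in 0; given nothing yet and all letters distinct, none taken yet, that pins K to 0, so K=0.
Step 2. [col 1: N + K ≡ N (mod 10)] no forcing yet in column 1 (carry-in 0); N=6 is free and consistent — try it, so N=6.
Step 3. [R] adding two 6-digit numbers gives at most 6+1 digits, and here it does — R is that final carry and must be 1 ⇒ R=1.
Step 4. [col 2: M + N ≡ D (mod 10)] several values work for D in column 2 (M + N ≡ D (mod 10), carry-in 0); try D=5, so D=5.
Step 5. [col 2: M + N ≡ D (mod 10)] column 2 reads M+N+carry(0)=D with N=6, D=5; with digits 0,1,5,6 already taken and all letters distinct, the only value for M is 9 ⇒ M=9.
Step 6. [col 3: K + N ≡ J (mod 10)] in column 3 we have K+N≡J with carry-in 1; given K=0, N=6 and digits 0,1,5,6,9 already taken and all letters distinct, that pins J to 7. So J=7.
Step 7. [col 4: I + A ≡ R (mod 10)] column 4 (I + A ≡ R (mod 10), carry-in 0) doesn't pin A yet; pick A=8 and continue, so A=8.
Step 8. [col 4: I + A ≡ R (mod 10)] column 4: given A=8, R=1, carry-in 0, and digits 0,1,5,6,7,8,9 already taken and all letters distinct, I+A≡R (mod 10) forces I=3. So I=3.
Step 9. [col 6: D + M ≡ W (mod 10)] column 6 reads D+M+carry(0)=W with D=5, M=9; with digits 0,1,3,5,6,7,8,9 already taken and all letters distinct, the only value for W is 4, so W=4.

Answer: A=8, D=5, I=3, J=7, K=0, M=9, N=6, R=1, W=4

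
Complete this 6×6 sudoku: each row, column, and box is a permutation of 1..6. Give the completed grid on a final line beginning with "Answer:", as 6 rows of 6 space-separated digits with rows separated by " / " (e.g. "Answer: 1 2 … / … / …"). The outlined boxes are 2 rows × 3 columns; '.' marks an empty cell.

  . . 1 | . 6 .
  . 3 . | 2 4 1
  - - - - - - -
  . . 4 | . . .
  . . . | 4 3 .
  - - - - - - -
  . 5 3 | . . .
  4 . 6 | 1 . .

Step 1. [r4c3∈{2,5}] r4c3 is the only open cell in col 3 admitting 2 ⇒ r4c3=2.
Step 2. [r5c5∈{2}] nothing but 2 survives at r5c5. So r5c5=2.
Step 3. [r3c1∈{1,3,5,6}] in row 3, 3 fits only at r3c1. So r3c1=3.
Step 4. [r4c1∈{1,5,6}] box 3 places 5 nowhere but r4c1, so r4c1=5.
Step 5. [r4c6∈{6}] only 6 remains possible at r4c6. So r4c6=6.
Step 6. [r3c4∈{5}] r3c4 has the single candidate 5 ⇒ r3c4=5.
Step 7. [r1c6∈{3,5}] across row 1, 5 lands solely at r1c6. So r1c6=5.
Step 8. [r3c2∈{1,6}] in row 3, 6 fits only at r3c2, so r3c2=6.
Step 9. [r1c1∈{2}] r1c1 has the single candidate 2. So r1c1=2.
Step 10. [r1c2∈{4}] nothing but 4 survives at r1c2 ⇒ r1c2=4.
Step 11. [r3c6∈{2}] r3c6 has the single candidate 2. So r3c6=2.
Step 12. [r2c1∈{6}] r2c1 has the single candidate 6 ⇒ r2c1=6.
Step 13. [r5c1∈{1}] nothing but 1 survives at r5c1 ⇒ r5c1=1.
Step 14. [r5c4∈{6}] r5c4 has the single candidate 6, so r5c4=6.
Step 15. [r6c5∈{5}] nothing but 5 survives at r6c5. So r6c5=5.
Step 16. [r4c2∈{1}] only 1 remains possible at r4c2. So r4c2=1.
Step 17. [r6c2∈{2}] nothing but 2 survives at r6c2 ⇒ r6c2=2.
Step 18. [r6c6∈{3}] nothing but 3 survives at r6c6. So r6c6=3.
Step 19. [r3c5∈{1}] nothing but 1 survives at r3c5. So r3c5=1.
Step 20. [r5c6∈{4}] r5c6's peers cover all but 4. So r5c6=4.
Step 21. [r2c3∈{5}] r2c3 has the single candidate 5. So r2c3=5.
Step 22. [r1c4∈{3}] only 3 remains possible at r1c4. So r1c4=3.

Answer: 2 4 1 3 6 5 / 6 3 5 2 4 1 / 3 6 4 5 1 2 / 5 1 2 4 3 6 / 1 5 3 6 2 4 / 4 2 6 1 5 3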